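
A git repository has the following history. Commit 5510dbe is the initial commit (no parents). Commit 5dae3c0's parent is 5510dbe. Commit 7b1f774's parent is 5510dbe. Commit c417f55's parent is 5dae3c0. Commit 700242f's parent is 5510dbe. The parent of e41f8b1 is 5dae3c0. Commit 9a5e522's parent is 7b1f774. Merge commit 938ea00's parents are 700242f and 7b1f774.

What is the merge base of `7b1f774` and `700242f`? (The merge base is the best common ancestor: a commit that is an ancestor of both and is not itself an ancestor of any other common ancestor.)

5510dbe

Ancestors of 7b1f774: {5510dbe, 7b1f774}.
Ancestors of 700242f: {5510dbe, 700242f}.
Common ancestors: {5510dbe}.
The only common ancestor is 5510dbe, so it is the merge base.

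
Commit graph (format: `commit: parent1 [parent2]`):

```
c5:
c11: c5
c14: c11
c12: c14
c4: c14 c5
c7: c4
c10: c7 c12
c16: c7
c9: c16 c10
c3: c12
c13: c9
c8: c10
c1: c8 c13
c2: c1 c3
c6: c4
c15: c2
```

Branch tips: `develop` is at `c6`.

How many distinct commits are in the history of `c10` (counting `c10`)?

Walking parent pointers from c10: reachable set = {c10, c11, c12, c14, c4, c5, c7}.
That is 7 commits.

7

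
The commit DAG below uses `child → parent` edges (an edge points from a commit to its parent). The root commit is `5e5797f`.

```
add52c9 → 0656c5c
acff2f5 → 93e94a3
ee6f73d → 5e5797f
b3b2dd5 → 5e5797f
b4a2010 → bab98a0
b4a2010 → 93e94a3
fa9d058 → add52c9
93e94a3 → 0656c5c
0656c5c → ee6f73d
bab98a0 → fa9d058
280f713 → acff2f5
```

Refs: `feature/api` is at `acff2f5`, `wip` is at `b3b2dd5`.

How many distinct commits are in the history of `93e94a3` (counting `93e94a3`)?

Walking parent pointers from 93e94a3: reachable set = {0656c5c, 5e5797f, 93e94a3, ee6f73d}.
That is 4 commits.

4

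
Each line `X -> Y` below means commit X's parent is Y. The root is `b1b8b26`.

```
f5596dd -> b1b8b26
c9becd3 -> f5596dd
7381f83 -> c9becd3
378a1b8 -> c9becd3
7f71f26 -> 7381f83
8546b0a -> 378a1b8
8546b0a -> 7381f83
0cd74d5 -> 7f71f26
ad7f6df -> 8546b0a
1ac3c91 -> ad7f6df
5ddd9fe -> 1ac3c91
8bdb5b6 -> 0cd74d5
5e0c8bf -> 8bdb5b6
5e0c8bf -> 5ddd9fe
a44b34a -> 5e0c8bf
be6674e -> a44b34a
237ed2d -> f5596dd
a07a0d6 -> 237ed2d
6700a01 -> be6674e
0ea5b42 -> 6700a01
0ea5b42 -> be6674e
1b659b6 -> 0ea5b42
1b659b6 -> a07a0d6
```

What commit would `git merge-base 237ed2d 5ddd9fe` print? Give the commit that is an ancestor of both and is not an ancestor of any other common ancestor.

Ancestors of 237ed2d: {237ed2d, b1b8b26, f5596dd}.
Ancestors of 5ddd9fe: {1ac3c91, 378a1b8, 5ddd9fe, 7381f83, 8546b0a, ad7f6df, b1b8b26, c9becd3, f5596dd}.
Common ancestors: {b1b8b26, f5596dd}.
Among these, f5596dd is not an ancestor of any other common ancestor — it is the merge base.

f5596dd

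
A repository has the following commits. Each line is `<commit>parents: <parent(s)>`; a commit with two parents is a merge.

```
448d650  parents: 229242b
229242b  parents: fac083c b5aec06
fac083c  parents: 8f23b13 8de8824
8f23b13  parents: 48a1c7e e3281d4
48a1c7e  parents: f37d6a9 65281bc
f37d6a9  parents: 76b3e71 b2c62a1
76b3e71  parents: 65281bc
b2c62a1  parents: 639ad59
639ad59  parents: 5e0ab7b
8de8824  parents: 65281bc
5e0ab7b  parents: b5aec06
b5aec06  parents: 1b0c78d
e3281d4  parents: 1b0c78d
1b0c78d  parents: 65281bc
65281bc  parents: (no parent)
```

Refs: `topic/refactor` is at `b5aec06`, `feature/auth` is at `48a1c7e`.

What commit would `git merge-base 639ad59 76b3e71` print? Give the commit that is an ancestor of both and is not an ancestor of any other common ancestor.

Ancestors of 639ad59: {1b0c78d, 5e0ab7b, 639ad59, 65281bc, b5aec06}.
Ancestors of 76b3e71: {65281bc, 76b3e71}.
Common ancestors: {65281bc}.
The only common ancestor is 65281bc, so it is the merge base.

65281bc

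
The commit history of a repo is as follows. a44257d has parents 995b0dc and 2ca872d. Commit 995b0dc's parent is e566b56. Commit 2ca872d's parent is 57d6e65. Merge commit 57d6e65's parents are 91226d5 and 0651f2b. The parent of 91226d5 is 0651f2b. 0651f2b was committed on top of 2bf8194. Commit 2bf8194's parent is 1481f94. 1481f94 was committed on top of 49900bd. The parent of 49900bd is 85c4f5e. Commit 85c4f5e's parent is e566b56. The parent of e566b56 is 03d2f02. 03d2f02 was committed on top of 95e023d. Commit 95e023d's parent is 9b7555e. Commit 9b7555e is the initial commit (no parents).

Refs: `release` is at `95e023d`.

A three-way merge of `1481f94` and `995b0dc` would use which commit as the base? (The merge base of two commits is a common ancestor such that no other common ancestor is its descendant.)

e566b56

Ancestors of 1481f94: {03d2f02, 1481f94, 49900bd, 85c4f5e, 95e023d, 9b7555e, e566b56}.
Ancestors of 995b0dc: {03d2f02, 95e023d, 995b0dc, 9b7555e, e566b56}.
Common ancestors: {03d2f02, 95e023d, 9b7555e, e566b56}.
Among these, e566b56 is not an ancestor of any other common ancestor — it is the merge base.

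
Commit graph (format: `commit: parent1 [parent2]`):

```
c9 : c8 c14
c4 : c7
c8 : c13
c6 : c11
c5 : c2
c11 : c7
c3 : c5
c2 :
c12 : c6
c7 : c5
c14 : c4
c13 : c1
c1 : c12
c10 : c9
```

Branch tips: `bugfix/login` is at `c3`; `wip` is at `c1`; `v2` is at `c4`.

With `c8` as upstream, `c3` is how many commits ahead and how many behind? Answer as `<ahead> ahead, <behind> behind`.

Reachable from c3: {c2, c3, c5}.
Reachable from c8: {c1, c11, c12, c13, c2, c5, c6, c7, c8}.
Only in c3's history (ahead): {c3} — 1.
Only in c8's history (behind): {c1, c11, c12, c13, c6, c7, c8} — 7.

1 ahead, 7 behind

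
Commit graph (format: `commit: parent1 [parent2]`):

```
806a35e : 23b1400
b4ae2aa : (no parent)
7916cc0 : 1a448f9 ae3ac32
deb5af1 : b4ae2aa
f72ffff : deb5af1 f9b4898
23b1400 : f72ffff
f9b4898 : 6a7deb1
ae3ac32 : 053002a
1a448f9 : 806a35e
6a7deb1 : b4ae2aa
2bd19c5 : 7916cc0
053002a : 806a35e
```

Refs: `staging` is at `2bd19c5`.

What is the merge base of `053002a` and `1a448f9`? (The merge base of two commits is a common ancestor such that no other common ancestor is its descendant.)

Ancestors of 053002a: {053002a, 23b1400, 6a7deb1, 806a35e, b4ae2aa, deb5af1, f72ffff, f9b4898}.
Ancestors of 1a448f9: {1a448f9, 23b1400, 6a7deb1, 806a35e, b4ae2aa, deb5af1, f72ffff, f9b4898}.
Common ancestors: {23b1400, 6a7deb1, 806a35e, b4ae2aa, deb5af1, f72ffff, f9b4898}.
Among these, 806a35e is not an ancestor of any other common ancestor — it is the merge base.

806a35e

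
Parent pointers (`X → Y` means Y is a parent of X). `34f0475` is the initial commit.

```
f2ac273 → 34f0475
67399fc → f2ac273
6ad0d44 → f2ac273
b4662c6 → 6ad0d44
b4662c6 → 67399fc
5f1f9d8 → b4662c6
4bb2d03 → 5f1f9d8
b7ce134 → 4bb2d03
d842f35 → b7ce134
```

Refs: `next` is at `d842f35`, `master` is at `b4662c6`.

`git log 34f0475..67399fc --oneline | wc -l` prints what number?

Reachable from 67399fc: {34f0475, 67399fc, f2ac273}.
Reachable from 34f0475: {34f0475}.
In 67399fc's history but not 34f0475's: {67399fc, f2ac273} — 2 commits.

2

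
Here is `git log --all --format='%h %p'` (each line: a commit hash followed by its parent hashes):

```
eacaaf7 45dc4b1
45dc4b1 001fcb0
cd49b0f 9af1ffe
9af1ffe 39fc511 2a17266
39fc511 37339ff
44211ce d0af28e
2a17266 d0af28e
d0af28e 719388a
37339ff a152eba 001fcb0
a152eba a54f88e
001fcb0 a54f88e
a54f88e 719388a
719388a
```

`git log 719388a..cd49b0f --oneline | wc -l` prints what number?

Reachable from cd49b0f: {001fcb0, 2a17266, 37339ff, 39fc511, 719388a, 9af1ffe, a152eba, a54f88e, cd49b0f, d0af28e}.
Reachable from 719388a: {719388a}.
In cd49b0f's history but not 719388a's: {001fcb0, 2a17266, 37339ff, 39fc511, 9af1ffe, a152eba, a54f88e, cd49b0f, d0af28e} — 9 commits.

9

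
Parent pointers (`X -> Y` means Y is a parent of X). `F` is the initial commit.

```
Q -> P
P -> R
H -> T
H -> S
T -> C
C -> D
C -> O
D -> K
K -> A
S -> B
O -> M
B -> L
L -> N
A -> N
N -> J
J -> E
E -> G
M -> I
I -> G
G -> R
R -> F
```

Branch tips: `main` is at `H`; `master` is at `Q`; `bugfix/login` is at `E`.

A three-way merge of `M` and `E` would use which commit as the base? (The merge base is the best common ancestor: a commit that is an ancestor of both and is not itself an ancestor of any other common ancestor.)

G

Ancestors of M: {F, G, I, M, R}.
Ancestors of E: {E, F, G, R}.
Common ancestors: {F, G, R}.
Among these, G is not an ancestor of any other common ancestor — it is the merge base.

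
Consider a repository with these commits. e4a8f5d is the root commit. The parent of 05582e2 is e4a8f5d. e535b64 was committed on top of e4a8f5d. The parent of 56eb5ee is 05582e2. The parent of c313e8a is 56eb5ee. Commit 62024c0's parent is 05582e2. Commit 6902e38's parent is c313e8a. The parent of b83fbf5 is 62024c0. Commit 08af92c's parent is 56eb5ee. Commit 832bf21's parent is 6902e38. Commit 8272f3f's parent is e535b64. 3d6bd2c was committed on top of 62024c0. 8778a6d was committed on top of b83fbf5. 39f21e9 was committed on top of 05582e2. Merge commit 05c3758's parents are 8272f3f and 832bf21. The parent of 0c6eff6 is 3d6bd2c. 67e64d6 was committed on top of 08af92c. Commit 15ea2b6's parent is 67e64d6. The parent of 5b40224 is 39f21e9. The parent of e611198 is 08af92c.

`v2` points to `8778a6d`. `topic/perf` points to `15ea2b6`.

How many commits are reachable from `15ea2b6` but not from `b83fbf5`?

4

Reachable from 15ea2b6: {05582e2, 08af92c, 15ea2b6, 56eb5ee, 67e64d6, e4a8f5d}.
Reachable from b83fbf5: {05582e2, 62024c0, b83fbf5, e4a8f5d}.
In 15ea2b6's history but not b83fbf5's: {08af92c, 15ea2b6, 56eb5ee, 67e64d6} — 4 commits.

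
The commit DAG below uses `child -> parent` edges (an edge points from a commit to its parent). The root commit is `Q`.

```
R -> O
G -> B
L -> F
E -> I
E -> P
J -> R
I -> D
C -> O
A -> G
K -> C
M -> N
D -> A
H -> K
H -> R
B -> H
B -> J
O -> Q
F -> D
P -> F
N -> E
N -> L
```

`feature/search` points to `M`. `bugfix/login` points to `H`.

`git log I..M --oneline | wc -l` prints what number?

6

Reachable from M: {A, B, C, D, E, F, G, H, I, J, K, L, M, N, O, P, Q, R}.
Reachable from I: {A, B, C, D, G, H, I, J, K, O, Q, R}.
In M's history but not I's: {E, F, L, M, N, P} — 6 commits.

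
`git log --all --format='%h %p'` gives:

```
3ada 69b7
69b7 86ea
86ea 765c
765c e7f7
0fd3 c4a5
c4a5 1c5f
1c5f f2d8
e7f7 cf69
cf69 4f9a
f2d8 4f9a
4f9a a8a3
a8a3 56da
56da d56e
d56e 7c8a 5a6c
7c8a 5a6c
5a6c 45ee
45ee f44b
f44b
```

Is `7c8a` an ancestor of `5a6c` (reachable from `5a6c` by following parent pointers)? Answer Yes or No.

No

Ancestors of 5a6c: {45ee, 5a6c, f44b}.
7c8a is not in that set, so it is not an ancestor of 5a6c.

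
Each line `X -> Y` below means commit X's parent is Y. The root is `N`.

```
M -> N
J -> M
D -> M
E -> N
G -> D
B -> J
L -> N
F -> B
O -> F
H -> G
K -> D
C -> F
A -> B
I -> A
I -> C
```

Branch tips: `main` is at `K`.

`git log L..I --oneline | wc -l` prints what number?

Reachable from I: {A, B, C, F, I, J, M, N}.
Reachable from L: {L, N}.
In I's history but not L's: {A, B, C, F, I, J, M} — 7 commits.

7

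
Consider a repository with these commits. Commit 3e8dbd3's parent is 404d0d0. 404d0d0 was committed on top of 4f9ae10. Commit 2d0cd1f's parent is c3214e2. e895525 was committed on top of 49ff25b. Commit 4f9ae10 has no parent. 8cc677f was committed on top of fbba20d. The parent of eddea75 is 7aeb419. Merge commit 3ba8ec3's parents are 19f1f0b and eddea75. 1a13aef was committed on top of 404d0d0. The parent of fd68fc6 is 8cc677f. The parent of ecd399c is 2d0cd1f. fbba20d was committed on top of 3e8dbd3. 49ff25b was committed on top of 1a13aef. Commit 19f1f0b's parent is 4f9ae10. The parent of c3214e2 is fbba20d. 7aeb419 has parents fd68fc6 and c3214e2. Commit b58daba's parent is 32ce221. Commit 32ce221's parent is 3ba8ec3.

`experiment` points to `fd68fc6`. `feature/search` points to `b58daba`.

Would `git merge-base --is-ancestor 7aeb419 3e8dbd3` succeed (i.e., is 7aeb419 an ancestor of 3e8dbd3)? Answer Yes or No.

No

Ancestors of 3e8dbd3: {3e8dbd3, 404d0d0, 4f9ae10}.
7aeb419 is not in that set, so it is not an ancestor of 3e8dbd3.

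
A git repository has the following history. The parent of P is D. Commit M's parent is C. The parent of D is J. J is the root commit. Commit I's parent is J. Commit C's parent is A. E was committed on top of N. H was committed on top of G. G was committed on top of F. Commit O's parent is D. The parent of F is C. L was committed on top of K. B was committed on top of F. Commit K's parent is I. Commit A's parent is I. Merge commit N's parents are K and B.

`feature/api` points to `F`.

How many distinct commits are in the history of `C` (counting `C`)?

Walking parent pointers from C: reachable set = {A, C, I, J}.
That is 4 commits.

4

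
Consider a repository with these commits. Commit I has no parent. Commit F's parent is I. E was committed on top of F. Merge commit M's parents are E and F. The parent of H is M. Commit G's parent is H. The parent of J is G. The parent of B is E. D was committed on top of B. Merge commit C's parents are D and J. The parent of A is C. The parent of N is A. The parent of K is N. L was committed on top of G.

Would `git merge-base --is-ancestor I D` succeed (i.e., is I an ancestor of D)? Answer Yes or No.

Yes

Ancestors of D (commits reachable by following parents): {B, D, E, F, I}.
I is in that set, so it is an ancestor of D.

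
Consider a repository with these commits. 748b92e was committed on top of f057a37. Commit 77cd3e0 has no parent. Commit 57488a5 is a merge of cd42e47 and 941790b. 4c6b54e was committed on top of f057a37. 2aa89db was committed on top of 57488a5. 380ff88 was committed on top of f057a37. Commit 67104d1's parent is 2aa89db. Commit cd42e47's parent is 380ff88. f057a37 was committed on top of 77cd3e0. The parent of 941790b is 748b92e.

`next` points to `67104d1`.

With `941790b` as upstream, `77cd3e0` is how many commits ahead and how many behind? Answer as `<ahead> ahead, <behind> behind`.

0 ahead, 3 behind

Reachable from 77cd3e0: {77cd3e0}.
Reachable from 941790b: {748b92e, 77cd3e0, 941790b, f057a37}.
Only in 77cd3e0's history (ahead): {} — 0.
Only in 941790b's history (behind): {748b92e, 941790b, f057a37} — 3.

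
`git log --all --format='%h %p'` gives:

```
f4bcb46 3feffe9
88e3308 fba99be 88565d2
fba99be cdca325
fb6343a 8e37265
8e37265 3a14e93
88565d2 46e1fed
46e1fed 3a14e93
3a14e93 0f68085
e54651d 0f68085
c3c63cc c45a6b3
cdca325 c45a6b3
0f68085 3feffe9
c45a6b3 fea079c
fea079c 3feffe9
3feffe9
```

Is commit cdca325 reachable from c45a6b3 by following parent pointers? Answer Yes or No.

Ancestors of c45a6b3: {3feffe9, c45a6b3, fea079c}.
cdca325 is not in that set, so it is not an ancestor of c45a6b3.

No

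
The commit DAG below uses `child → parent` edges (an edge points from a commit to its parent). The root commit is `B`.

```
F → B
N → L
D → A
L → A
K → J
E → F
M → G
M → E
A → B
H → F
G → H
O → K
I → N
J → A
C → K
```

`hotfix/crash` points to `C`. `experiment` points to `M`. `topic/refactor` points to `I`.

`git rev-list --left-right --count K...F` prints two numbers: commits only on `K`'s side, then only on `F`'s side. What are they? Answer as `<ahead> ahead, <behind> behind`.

Reachable from K: {A, B, J, K}.
Reachable from F: {B, F}.
Only in K's history (ahead): {A, J, K} — 3.
Only in F's history (behind): {F} — 1.

3 ahead, 1 behind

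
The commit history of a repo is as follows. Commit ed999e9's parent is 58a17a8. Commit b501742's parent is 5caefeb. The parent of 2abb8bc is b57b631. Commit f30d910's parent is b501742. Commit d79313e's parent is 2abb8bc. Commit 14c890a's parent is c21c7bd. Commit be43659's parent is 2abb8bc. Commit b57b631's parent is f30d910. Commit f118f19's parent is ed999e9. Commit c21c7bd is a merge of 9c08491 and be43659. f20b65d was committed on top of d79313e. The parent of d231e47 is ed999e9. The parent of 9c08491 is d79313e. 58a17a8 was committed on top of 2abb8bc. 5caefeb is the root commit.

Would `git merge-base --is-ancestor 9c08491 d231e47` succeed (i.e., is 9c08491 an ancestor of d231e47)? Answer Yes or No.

No

Ancestors of d231e47: {2abb8bc, 58a17a8, 5caefeb, b501742, b57b631, d231e47, ed999e9, f30d910}.
9c08491 is not in that set, so it is not an ancestor of d231e47.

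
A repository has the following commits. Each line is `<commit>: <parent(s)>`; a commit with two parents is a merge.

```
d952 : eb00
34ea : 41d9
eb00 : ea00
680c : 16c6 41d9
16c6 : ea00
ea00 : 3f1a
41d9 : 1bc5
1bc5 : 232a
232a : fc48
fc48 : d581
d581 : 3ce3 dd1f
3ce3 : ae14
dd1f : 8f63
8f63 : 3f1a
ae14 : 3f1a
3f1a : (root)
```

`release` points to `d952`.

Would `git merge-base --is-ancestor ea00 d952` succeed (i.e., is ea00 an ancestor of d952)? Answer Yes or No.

Ancestors of d952 (commits reachable by following parents): {3f1a, d952, ea00, eb00}.
ea00 is in that set, so it is an ancestor of d952.

Yes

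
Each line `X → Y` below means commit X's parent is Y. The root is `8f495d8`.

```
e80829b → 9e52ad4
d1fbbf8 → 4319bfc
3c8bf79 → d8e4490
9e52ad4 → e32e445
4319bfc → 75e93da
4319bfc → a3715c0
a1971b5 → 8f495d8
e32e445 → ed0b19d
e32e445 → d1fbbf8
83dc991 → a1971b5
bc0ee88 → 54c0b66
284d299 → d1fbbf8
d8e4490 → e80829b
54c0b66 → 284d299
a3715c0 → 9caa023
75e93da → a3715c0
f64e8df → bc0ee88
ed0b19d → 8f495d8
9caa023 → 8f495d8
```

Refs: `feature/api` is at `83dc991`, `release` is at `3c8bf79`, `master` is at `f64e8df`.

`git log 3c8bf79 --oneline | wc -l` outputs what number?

12

Walking parent pointers from 3c8bf79: reachable set = {3c8bf79, 4319bfc, 75e93da, 8f495d8, 9caa023, 9e52ad4, a3715c0, d1fbbf8, d8e4490, e32e445, e80829b, ed0b19d}.
That is 12 commits.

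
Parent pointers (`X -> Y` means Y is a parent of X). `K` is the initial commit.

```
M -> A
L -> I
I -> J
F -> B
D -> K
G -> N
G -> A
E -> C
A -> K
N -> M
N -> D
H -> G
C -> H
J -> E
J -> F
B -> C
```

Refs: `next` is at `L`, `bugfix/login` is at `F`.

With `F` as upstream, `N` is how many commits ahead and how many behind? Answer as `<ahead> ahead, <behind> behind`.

Reachable from N: {A, D, K, M, N}.
Reachable from F: {A, B, C, D, F, G, H, K, M, N}.
Only in N's history (ahead): {} — 0.
Only in F's history (behind): {B, C, F, G, H} — 5.

0 ahead, 5 behind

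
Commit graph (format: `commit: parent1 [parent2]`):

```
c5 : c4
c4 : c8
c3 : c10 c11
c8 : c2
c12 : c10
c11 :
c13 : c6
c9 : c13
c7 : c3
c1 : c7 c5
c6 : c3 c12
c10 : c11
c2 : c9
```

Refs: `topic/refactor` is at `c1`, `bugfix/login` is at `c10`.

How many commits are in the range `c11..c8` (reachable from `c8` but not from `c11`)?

8

Reachable from c8: {c10, c11, c12, c13, c2, c3, c6, c8, c9}.
Reachable from c11: {c11}.
In c8's history but not c11's: {c10, c12, c13, c2, c3, c6, c8, c9} — 8 commits.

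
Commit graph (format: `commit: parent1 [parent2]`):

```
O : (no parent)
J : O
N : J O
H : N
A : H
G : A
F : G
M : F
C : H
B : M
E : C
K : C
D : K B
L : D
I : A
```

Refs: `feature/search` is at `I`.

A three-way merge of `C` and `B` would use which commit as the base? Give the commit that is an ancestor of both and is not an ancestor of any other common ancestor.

H

Ancestors of C: {C, H, J, N, O}.
Ancestors of B: {A, B, F, G, H, J, M, N, O}.
Common ancestors: {H, J, N, O}.
Among these, H is not an ancestor of any other common ancestor — it is the merge base.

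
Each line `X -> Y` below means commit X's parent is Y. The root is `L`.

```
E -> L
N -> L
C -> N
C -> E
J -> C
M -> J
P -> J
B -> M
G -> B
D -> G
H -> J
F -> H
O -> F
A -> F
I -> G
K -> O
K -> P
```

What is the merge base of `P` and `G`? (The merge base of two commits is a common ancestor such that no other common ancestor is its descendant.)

J

Ancestors of P: {C, E, J, L, N, P}.
Ancestors of G: {B, C, E, G, J, L, M, N}.
Common ancestors: {C, E, J, L, N}.
Among these, J is not an ancestor of any other common ancestor — it is the merge base.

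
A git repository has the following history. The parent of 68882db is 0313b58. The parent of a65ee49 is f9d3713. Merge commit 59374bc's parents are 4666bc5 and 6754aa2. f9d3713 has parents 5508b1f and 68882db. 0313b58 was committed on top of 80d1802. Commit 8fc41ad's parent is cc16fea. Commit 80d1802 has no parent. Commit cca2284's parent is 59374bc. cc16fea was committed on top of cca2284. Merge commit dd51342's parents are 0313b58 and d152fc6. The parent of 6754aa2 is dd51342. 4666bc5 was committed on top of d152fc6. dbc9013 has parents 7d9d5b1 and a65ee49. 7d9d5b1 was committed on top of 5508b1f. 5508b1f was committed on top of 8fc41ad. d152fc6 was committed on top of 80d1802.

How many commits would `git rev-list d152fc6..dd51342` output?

Reachable from dd51342: {0313b58, 80d1802, d152fc6, dd51342}.
Reachable from d152fc6: {80d1802, d152fc6}.
In dd51342's history but not d152fc6's: {0313b58, dd51342} — 2 commits.

2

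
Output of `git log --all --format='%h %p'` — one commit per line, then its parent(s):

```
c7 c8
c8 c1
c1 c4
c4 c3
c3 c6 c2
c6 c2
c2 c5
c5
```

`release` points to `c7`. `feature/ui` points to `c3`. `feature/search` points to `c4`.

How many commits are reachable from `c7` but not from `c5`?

7

Reachable from c7: {c1, c2, c3, c4, c5, c6, c7, c8}.
Reachable from c5: {c5}.
In c7's history but not c5's: {c1, c2, c3, c4, c6, c7, c8} — 7 commits.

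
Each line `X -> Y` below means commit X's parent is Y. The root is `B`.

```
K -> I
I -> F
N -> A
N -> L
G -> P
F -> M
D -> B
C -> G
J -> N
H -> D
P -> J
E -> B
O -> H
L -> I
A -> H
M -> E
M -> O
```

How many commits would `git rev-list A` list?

Walking parent pointers from A: reachable set = {A, B, D, H}.
That is 4 commits.

4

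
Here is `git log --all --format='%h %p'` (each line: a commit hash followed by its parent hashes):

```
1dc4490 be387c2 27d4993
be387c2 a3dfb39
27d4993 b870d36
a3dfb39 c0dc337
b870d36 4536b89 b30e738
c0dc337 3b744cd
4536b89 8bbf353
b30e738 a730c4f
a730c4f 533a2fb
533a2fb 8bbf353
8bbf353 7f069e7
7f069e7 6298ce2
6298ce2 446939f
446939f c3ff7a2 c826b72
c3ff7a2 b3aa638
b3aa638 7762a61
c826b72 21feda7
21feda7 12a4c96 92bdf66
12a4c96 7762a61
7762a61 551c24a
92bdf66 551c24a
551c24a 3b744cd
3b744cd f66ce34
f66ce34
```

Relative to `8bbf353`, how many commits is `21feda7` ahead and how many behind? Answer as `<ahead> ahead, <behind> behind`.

0 ahead, 7 behind

Reachable from 21feda7: {12a4c96, 21feda7, 3b744cd, 551c24a, 7762a61, 92bdf66, f66ce34}.
Reachable from 8bbf353: {12a4c96, 21feda7, 3b744cd, 446939f, 551c24a, 6298ce2, 7762a61, 7f069e7, 8bbf353, 92bdf66, b3aa638, c3ff7a2, c826b72, f66ce34}.
Only in 21feda7's history (ahead): {} — 0.
Only in 8bbf353's history (behind): {446939f, 6298ce2, 7f069e7, 8bbf353, b3aa638, c3ff7a2, c826b72} — 7.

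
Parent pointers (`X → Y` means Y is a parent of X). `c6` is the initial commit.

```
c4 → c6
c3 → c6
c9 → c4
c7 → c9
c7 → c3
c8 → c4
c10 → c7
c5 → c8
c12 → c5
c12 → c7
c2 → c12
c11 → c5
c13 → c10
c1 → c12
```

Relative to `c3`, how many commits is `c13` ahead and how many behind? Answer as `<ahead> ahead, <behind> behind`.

Reachable from c13: {c10, c13, c3, c4, c6, c7, c9}.
Reachable from c3: {c3, c6}.
Only in c13's history (ahead): {c10, c13, c4, c7, c9} — 5.
Only in c3's history (behind): {} — 0.

5 ahead, 0 behind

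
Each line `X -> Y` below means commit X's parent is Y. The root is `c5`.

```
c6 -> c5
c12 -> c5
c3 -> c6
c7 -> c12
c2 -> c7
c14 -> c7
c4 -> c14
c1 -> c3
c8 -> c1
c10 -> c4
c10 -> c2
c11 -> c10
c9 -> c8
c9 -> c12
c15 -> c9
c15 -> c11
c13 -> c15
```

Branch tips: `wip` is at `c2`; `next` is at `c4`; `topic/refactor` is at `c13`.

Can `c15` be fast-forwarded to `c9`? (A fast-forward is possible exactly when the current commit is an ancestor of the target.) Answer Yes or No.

A fast-forward from c15 to c9 is possible iff c15 is an ancestor of c9.
Ancestors of c9: {c1, c12, c3, c5, c6, c8, c9}.
c15 is not among them, so fast-forward is not possible.

No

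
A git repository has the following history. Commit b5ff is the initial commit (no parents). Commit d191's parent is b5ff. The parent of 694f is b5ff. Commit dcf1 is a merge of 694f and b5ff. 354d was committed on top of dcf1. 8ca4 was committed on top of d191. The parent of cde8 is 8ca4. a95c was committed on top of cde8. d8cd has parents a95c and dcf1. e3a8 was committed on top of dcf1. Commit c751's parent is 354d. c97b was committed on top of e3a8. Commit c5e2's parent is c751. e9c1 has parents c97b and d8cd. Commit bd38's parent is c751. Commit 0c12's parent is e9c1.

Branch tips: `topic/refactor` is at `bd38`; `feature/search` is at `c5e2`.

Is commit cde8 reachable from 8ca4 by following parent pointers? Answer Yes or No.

Ancestors of 8ca4: {8ca4, b5ff, d191}.
cde8 is not in that set, so it is not an ancestor of 8ca4.

No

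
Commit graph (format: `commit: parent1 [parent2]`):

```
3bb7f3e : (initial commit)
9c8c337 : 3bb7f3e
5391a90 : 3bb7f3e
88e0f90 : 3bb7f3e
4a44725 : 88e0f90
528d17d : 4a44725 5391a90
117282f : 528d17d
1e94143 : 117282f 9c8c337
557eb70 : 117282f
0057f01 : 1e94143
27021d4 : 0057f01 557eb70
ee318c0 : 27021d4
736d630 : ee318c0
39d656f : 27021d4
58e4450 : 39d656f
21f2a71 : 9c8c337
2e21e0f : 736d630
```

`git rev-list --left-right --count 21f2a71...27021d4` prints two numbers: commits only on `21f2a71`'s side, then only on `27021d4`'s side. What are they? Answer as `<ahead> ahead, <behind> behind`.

Reachable from 21f2a71: {21f2a71, 3bb7f3e, 9c8c337}.
Reachable from 27021d4: {0057f01, 117282f, 1e94143, 27021d4, 3bb7f3e, 4a44725, 528d17d, 5391a90, 557eb70, 88e0f90, 9c8c337}.
Only in 21f2a71's history (ahead): {21f2a71} — 1.
Only in 27021d4's history (behind): {0057f01, 117282f, 1e94143, 27021d4, 4a44725, 528d17d, 5391a90, 557eb70, 88e0f90} — 9.

1 ahead, 9 behind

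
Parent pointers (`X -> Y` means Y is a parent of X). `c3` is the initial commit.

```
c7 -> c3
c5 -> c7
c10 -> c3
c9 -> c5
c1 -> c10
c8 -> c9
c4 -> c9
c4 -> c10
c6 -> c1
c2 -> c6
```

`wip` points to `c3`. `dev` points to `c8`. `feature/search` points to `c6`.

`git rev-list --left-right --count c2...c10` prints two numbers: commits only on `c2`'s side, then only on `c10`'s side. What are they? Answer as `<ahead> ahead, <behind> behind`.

Reachable from c2: {c1, c10, c2, c3, c6}.
Reachable from c10: {c10, c3}.
Only in c2's history (ahead): {c1, c2, c6} — 3.
Only in c10's history (behind): {} — 0.

3 ahead, 0 behind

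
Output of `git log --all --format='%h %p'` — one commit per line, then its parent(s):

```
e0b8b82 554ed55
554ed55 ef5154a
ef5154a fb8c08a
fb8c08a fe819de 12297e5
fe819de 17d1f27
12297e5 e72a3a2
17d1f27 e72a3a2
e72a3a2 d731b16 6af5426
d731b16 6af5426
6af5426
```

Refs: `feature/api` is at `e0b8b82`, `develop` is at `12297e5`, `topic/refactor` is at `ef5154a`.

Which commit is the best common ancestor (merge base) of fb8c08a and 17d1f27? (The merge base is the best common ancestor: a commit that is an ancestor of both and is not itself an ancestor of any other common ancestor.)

17d1f27

Ancestors of fb8c08a: {12297e5, 17d1f27, 6af5426, d731b16, e72a3a2, fb8c08a, fe819de}.
Ancestors of 17d1f27: {17d1f27, 6af5426, d731b16, e72a3a2}.
Common ancestors: {17d1f27, 6af5426, d731b16, e72a3a2}.
Among these, 17d1f27 is not an ancestor of any other common ancestor — it is the merge base.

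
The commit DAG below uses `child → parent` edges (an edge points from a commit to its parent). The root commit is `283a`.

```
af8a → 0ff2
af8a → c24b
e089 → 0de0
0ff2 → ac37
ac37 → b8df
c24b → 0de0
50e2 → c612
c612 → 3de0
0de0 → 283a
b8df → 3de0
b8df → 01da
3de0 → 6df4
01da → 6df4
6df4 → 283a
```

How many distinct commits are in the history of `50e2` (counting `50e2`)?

Walking parent pointers from 50e2: reachable set = {283a, 3de0, 50e2, 6df4, c612}.
That is 5 commits.

5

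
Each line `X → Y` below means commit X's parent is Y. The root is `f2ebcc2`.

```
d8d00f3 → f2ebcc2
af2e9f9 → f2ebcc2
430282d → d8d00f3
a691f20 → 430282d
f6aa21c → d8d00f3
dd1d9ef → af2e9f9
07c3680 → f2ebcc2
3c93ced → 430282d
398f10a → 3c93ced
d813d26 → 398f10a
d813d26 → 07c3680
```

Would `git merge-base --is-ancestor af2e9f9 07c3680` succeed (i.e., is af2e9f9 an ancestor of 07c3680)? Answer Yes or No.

Ancestors of 07c3680: {07c3680, f2ebcc2}.
af2e9f9 is not in that set, so it is not an ancestor of 07c3680.

No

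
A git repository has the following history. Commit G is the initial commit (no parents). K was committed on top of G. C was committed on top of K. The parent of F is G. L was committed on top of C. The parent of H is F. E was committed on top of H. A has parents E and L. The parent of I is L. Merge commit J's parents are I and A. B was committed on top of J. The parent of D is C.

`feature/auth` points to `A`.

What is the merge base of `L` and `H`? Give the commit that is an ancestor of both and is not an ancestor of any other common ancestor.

Ancestors of L: {C, G, K, L}.
Ancestors of H: {F, G, H}.
Common ancestors: {G}.
The only common ancestor is G, so it is the merge base.

G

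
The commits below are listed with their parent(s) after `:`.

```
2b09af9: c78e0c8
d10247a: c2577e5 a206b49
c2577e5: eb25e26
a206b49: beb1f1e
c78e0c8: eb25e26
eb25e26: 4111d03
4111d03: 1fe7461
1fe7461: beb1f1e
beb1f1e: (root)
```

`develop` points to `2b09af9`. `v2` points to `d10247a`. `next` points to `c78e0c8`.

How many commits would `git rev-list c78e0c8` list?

5

Walking parent pointers from c78e0c8: reachable set = {1fe7461, 4111d03, beb1f1e, c78e0c8, eb25e26}.
That is 5 commits.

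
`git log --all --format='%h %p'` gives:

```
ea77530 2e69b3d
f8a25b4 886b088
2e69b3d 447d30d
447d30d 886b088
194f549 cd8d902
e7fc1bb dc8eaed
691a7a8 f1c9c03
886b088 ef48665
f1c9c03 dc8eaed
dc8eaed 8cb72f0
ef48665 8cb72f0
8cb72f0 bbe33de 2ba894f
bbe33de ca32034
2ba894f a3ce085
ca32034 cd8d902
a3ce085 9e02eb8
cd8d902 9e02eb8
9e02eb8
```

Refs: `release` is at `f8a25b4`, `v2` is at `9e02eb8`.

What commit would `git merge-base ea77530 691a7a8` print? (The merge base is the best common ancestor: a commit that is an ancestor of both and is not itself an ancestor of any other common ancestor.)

Ancestors of ea77530: {2ba894f, 2e69b3d, 447d30d, 886b088, 8cb72f0, 9e02eb8, a3ce085, bbe33de, ca32034, cd8d902, ea77530, ef48665}.
Ancestors of 691a7a8: {2ba894f, 691a7a8, 8cb72f0, 9e02eb8, a3ce085, bbe33de, ca32034, cd8d902, dc8eaed, f1c9c03}.
Common ancestors: {2ba894f, 8cb72f0, 9e02eb8, a3ce085, bbe33de, ca32034, cd8d902}.
Among these, 8cb72f0 is not an ancestor of any other common ancestor — it is the merge base.

8cb72f0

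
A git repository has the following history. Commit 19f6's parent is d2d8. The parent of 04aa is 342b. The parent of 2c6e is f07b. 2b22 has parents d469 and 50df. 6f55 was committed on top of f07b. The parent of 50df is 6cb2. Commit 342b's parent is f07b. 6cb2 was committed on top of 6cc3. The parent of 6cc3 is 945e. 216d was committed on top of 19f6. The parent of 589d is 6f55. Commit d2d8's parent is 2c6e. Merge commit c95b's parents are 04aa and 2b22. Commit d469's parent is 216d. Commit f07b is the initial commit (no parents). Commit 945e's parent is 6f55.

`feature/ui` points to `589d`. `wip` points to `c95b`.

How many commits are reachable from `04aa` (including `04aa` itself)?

3

Walking parent pointers from 04aa: reachable set = {04aa, 342b, f07b}.
That is 3 commits.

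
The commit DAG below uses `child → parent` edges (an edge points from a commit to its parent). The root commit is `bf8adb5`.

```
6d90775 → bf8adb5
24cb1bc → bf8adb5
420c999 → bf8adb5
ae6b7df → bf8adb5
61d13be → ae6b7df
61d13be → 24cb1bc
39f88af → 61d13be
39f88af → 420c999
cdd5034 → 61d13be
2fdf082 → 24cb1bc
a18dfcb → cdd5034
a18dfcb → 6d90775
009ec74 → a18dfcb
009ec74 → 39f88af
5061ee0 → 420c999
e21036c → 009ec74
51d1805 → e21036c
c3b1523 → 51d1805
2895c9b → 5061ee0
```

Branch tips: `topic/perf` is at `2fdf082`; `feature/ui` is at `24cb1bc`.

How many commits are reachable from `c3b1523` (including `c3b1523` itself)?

Walking parent pointers from c3b1523: reachable set = {009ec74, 24cb1bc, 39f88af, 420c999, 51d1805, 61d13be, 6d90775, a18dfcb, ae6b7df, bf8adb5, c3b1523, cdd5034, e21036c}.
That is 13 commits.

13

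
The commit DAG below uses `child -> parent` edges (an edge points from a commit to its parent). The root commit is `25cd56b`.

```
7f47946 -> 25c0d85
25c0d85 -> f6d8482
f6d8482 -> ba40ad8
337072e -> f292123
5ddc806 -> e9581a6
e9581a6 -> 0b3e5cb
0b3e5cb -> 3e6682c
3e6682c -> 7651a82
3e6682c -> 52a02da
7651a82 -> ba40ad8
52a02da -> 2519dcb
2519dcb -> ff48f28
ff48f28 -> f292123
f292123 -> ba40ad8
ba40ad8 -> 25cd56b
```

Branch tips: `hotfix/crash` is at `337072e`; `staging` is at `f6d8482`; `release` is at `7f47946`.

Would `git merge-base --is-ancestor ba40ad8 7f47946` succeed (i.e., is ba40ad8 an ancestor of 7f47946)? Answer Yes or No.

Yes

Ancestors of 7f47946 (commits reachable by following parents): {25c0d85, 25cd56b, 7f47946, ba40ad8, f6d8482}.
ba40ad8 is in that set, so it is an ancestor of 7f47946.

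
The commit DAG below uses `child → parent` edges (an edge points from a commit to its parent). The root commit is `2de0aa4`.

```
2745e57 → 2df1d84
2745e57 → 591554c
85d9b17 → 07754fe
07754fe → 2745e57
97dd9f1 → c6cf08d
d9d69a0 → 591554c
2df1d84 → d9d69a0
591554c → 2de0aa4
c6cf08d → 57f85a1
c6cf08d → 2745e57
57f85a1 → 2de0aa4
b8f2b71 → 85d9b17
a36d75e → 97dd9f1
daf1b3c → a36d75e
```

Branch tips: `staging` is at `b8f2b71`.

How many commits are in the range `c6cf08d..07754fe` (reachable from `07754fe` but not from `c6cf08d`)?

1

Reachable from 07754fe: {07754fe, 2745e57, 2de0aa4, 2df1d84, 591554c, d9d69a0}.
Reachable from c6cf08d: {2745e57, 2de0aa4, 2df1d84, 57f85a1, 591554c, c6cf08d, d9d69a0}.
In 07754fe's history but not c6cf08d's: {07754fe} — 1 commit.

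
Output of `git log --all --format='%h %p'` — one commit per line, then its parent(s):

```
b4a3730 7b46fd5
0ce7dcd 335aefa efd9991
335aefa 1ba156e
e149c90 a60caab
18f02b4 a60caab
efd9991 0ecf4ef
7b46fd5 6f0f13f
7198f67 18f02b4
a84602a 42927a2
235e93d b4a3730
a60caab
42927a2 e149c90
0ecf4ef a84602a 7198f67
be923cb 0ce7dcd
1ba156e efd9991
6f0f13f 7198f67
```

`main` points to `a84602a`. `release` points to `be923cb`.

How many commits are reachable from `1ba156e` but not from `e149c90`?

Reachable from 1ba156e: {0ecf4ef, 18f02b4, 1ba156e, 42927a2, 7198f67, a60caab, a84602a, e149c90, efd9991}.
Reachable from e149c90: {a60caab, e149c90}.
In 1ba156e's history but not e149c90's: {0ecf4ef, 18f02b4, 1ba156e, 42927a2, 7198f67, a84602a, efd9991} — 7 commits.

7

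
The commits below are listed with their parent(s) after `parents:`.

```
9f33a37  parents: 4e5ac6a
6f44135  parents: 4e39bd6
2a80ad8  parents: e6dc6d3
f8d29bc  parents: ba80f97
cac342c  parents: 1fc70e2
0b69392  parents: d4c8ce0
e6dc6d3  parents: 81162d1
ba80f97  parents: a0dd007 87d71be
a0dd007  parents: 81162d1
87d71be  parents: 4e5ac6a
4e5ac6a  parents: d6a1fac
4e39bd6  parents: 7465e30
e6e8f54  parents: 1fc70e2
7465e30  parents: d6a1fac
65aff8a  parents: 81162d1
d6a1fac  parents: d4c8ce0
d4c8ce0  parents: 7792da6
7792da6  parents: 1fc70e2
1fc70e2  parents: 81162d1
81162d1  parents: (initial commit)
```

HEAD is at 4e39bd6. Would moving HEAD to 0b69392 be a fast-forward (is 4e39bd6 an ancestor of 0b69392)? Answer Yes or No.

No

A fast-forward from 4e39bd6 to 0b69392 is possible iff 4e39bd6 is an ancestor of 0b69392.
Ancestors of 0b69392: {0b69392, 1fc70e2, 7792da6, 81162d1, d4c8ce0}.
4e39bd6 is not among them, so fast-forward is not possible.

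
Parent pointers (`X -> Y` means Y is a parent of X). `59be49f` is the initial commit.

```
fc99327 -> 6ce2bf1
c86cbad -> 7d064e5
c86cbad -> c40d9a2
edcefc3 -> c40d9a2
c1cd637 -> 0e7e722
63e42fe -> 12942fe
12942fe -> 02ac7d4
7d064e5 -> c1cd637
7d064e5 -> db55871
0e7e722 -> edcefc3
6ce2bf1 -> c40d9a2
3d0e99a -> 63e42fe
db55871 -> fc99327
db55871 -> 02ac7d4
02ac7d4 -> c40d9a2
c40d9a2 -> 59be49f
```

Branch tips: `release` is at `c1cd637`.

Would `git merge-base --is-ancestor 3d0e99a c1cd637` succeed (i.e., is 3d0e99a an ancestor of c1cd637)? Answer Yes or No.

No

Ancestors of c1cd637: {0e7e722, 59be49f, c1cd637, c40d9a2, edcefc3}.
3d0e99a is not in that set, so it is not an ancestor of c1cd637.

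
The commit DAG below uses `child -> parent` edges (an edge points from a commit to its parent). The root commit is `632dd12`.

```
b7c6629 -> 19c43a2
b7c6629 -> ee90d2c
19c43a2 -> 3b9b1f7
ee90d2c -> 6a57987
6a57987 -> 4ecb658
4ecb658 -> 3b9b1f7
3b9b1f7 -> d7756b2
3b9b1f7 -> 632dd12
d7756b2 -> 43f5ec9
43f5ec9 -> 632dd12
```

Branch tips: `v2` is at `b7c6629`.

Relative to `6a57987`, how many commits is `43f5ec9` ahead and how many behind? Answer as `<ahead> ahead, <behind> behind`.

Reachable from 43f5ec9: {43f5ec9, 632dd12}.
Reachable from 6a57987: {3b9b1f7, 43f5ec9, 4ecb658, 632dd12, 6a57987, d7756b2}.
Only in 43f5ec9's history (ahead): {} — 0.
Only in 6a57987's history (behind): {3b9b1f7, 4ecb658, 6a57987, d7756b2} — 4.

0 ahead, 4 behind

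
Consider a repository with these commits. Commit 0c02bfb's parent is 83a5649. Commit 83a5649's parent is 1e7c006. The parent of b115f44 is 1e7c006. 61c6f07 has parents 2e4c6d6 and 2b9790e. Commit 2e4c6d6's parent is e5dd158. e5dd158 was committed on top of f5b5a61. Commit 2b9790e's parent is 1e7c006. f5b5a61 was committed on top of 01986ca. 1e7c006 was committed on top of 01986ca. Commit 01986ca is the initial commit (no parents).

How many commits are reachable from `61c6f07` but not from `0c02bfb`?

Reachable from 61c6f07: {01986ca, 1e7c006, 2b9790e, 2e4c6d6, 61c6f07, e5dd158, f5b5a61}.
Reachable from 0c02bfb: {01986ca, 0c02bfb, 1e7c006, 83a5649}.
In 61c6f07's history but not 0c02bfb's: {2b9790e, 2e4c6d6, 61c6f07, e5dd158, f5b5a61} — 5 commits.

5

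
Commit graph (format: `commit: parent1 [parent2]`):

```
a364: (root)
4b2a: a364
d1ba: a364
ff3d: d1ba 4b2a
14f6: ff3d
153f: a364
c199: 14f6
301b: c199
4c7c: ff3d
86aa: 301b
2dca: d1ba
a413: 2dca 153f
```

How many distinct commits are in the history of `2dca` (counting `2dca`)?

3

Walking parent pointers from 2dca: reachable set = {2dca, a364, d1ba}.
That is 3 commits.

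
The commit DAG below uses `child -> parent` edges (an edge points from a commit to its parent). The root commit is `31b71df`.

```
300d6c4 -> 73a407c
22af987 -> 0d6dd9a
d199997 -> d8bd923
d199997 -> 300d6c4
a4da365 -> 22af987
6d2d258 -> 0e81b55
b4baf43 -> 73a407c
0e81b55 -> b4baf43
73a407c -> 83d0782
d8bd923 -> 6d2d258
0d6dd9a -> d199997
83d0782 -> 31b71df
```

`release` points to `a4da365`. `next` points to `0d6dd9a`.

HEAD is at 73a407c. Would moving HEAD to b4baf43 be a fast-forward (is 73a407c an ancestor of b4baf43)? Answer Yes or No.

A fast-forward from 73a407c to b4baf43 is possible iff 73a407c is an ancestor of b4baf43.
Ancestors of b4baf43: {31b71df, 73a407c, 83d0782, b4baf43}.
73a407c is among them, so fast-forward is possible.

Yes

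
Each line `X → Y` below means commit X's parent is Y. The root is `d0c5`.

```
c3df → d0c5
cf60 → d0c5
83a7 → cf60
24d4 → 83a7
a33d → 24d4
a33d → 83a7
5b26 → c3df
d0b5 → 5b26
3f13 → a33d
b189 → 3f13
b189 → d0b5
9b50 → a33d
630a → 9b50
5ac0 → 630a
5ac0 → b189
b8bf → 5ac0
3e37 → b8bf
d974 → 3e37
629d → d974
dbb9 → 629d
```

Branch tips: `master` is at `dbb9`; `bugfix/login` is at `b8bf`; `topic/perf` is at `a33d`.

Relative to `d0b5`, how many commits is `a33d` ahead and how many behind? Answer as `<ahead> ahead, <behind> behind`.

4 ahead, 3 behind

Reachable from a33d: {24d4, 83a7, a33d, cf60, d0c5}.
Reachable from d0b5: {5b26, c3df, d0b5, d0c5}.
Only in a33d's history (ahead): {24d4, 83a7, a33d, cf60} — 4.
Only in d0b5's history (behind): {5b26, c3df, d0b5} — 3.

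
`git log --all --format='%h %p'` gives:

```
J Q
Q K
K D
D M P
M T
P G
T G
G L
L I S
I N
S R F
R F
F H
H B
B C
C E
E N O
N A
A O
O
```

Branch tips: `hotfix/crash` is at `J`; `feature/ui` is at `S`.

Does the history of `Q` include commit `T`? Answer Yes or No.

Ancestors of Q (commits reachable by following parents): {A, B, C, D, E, F, G, H, I, K, L, M, N, O, P, Q, R, S, T}.
T is in that set, so it is an ancestor of Q.

Yes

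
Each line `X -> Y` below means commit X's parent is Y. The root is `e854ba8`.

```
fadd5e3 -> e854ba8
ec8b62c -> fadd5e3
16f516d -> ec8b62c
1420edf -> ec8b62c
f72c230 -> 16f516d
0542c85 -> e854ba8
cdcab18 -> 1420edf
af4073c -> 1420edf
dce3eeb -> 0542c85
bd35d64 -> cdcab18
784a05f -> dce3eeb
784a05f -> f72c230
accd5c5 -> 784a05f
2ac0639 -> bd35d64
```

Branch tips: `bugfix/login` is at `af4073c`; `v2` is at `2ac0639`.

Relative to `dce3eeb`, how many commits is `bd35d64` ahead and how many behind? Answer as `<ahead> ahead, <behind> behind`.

Reachable from bd35d64: {1420edf, bd35d64, cdcab18, e854ba8, ec8b62c, fadd5e3}.
Reachable from dce3eeb: {0542c85, dce3eeb, e854ba8}.
Only in bd35d64's history (ahead): {1420edf, bd35d64, cdcab18, ec8b62c, fadd5e3} — 5.
Only in dce3eeb's history (behind): {0542c85, dce3eeb} — 2.

5 ahead, 2 behind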